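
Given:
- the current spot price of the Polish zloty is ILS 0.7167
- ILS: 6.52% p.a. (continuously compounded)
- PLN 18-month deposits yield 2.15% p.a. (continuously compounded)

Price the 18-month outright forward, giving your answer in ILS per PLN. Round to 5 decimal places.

0.76525

T = 18/12 years.
ILS growth factor: e^(0.0652×18/12) = 1.1027422.
PLN growth factor: e^(0.0215×18/12) = 1.0327757.
So F = 0.7167 × 1.1027422 / 1.0327757 = 0.7652536 (ILS/PLN).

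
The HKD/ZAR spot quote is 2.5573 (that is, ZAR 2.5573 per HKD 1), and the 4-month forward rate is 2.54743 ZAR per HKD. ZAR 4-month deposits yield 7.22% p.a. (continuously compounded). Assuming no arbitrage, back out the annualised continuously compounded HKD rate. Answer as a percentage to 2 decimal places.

8.38%

T = 4/12 years.
F/S = 2.54743/2.5573 = 0.9961405 = (growth of ZAR) / (growth of HKD).
The ZAR side grows by e^(0.0722×4/12) = 1.0243586.
So the HKD growth factor = 1.0283274.
r = ln(1.0283274)/(4/12) = 0.083801 → 8.38%.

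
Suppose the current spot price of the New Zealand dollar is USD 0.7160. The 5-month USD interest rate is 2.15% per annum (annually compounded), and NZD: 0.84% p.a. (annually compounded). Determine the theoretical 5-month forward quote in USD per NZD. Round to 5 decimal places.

T = 5/12 years.
USD growth factor: (1 + 0.0215)^(5/12) = 1.0089028.
Growth of 1 NZD over T: (1 + 0.0084)^(5/12) = 1.0034915.
So F = 0.716 × 1.0089028 / 1.0034915 = 0.7198610 (USD/NZD).

0.71986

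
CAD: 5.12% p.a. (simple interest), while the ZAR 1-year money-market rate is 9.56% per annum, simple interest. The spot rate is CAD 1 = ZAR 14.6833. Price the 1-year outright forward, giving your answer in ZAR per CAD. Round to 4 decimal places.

15.3035

T = 1 year.
Growth of 1 ZAR over T: 1 + 0.0956×1 = 1.095600.
Growth of 1 CAD over T: 1 + 0.0512×1 = 1.051200.
CIP: F = S · (grow ZAR)/(grow CAD) = 14.6833 × 1.095600/1.051200 = 15.303485 ZAR per CAD.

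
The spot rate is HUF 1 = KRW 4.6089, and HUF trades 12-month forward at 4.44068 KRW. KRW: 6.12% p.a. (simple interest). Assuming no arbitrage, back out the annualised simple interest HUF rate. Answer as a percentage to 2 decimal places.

T = 1 year.
F/S = 4.44068/4.6089 = 0.9635011 = (growth of KRW) / (growth of HUF).
KRW growth factor: 1 + 0.0612×1 = 1.061200.
That pins the HUF growth at 1.1013999.
(1.1013999 − 1)/T = 0.101400, i.e. 10.14%.

10.14%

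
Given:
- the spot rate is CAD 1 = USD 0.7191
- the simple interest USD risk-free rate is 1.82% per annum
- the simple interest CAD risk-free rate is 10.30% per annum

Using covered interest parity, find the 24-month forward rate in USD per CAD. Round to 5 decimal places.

0.61797

T = 2 years.
Growth of 1 USD over T: 1 + 0.0182×2 = 1.036400.
CAD accumulates by 1 + 0.1030×2 = 1.206000.
So F = 0.7191 × 1.036400 / 1.206000 = 0.6179728 (USD/CAD).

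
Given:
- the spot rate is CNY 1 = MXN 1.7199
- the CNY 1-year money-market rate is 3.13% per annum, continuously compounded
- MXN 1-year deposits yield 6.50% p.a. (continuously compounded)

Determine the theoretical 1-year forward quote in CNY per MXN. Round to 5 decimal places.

0.56216

T = 1 year.
Growth of 1 MXN over T: e^(0.0650×1) = 1.067159.
CNY accumulates by e^(0.0313×1) = 1.031795.
CIP: F = S · (grow MXN)/(grow CNY) = 1.7199 × 1.067159/1.031795 = 1.778848 MXN per CNY.
Quoted the other way: 1/1.778848 = 0.56216 CNY per MXN.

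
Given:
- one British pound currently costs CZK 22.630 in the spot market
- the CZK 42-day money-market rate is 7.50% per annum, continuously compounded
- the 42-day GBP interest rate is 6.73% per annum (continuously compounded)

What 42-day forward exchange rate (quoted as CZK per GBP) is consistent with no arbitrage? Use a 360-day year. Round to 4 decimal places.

22.6503

T = 42/360 years.
CZK growth factor: e^(0.0750×42/360) = 1.00878839.
GBP growth factor: e^(0.0673×42/360) = 1.00788257.
CIP: F = S · (grow CZK)/(grow GBP) = 22.63 × 1.00878839/1.00788257 = 22.650338 CZK per GBP.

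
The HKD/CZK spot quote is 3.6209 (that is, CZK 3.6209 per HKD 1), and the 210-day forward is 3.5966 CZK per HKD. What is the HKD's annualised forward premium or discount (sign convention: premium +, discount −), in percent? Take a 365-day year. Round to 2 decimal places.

-1.17%

T = 210/365 years.
HKD trades forward at -0.67110% vs spot over the period.
×(1/T) gives -1.17% p.a.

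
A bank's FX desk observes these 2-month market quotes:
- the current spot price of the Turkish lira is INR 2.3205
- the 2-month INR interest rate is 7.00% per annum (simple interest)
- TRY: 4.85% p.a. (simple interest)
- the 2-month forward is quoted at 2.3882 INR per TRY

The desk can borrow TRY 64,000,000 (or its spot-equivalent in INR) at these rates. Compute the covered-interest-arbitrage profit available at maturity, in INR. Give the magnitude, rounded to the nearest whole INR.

INR 3,835,655

T = 2/12 years.
Route A — deposit TRY, sell forward: 64,000,000 × 1.00808333333 × 2.3882 = INR 154,080,295.47.
Route B — convert at spot, deposit INR: 64,000,000 × 2.3205 × 1.01166666667 = INR 150,244,640.00.
The quoted forward overvalues TRY, so borrow INR, buy TRY at spot, deposit the TRY at 4.85%, and sell the proceeds forward at 2.3882.
Profit = 154,080,295.47 − 150,244,640.00 = INR 3,835,655.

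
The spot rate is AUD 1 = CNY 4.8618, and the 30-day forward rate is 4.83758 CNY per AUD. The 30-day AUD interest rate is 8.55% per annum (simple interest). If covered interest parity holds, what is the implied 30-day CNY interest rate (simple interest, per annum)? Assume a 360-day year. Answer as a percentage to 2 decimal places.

T = 30/360 years.
By CIP, F/S equals the CNY-to-AUD growth ratio: 4.83758/4.8618 = 0.9950183.
The AUD side grows by 1 + 0.0855×30/360 = 1.007125.
So the CNY growth factor = 1.0021078.
r = (1.0021078 − 1)/(30/360) = 0.025294 → 2.53%.

2.53%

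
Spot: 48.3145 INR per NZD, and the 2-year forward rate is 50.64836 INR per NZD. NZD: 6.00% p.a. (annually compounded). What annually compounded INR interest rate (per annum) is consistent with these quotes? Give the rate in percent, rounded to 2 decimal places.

T = 2 years.
F/S = 50.64836/48.3145 = 1.0483056 = (growth of INR) / (growth of NZD).
The NZD side grows by (1 + 0.0600)^2 = 1.123600.
Hence g_INR = 1.1778762.
r = 1.1778762^(1/2) − 1 = 0.085300 → 8.53%.

8.53%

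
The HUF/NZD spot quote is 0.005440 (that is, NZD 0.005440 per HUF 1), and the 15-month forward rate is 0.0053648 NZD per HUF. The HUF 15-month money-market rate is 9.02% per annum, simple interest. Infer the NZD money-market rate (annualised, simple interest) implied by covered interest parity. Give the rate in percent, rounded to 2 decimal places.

7.79%

T = 15/12 years.
By CIP, F/S equals the NZD-to-HUF growth ratio: 0.0053648/0.00544 = 0.9861765.
HUF growth factor: 1 + 0.0902×15/12 = 1.112750.
So the NZD growth factor = 1.0973679.
(1.0973679 − 1)/T = 0.077894, i.e. 7.79%.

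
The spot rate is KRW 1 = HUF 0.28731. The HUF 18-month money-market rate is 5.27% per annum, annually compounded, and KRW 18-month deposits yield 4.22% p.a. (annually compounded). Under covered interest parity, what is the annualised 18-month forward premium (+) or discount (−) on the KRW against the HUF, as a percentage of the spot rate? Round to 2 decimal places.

+1.01%

T = 18/12 years.
F = S · g_HUF/g_KRW = 0.28731 × 1.0800825/1.0639632 = 0.29166282.
Annualised premium = (F − S)/S × (1/T) = (0.29166282 − 0.28731)/0.28731 ÷ (18/12) = 1.01%.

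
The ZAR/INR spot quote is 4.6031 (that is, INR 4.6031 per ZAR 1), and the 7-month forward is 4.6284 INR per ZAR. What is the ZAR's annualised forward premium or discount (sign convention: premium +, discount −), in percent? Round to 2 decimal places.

+0.94%

T = 7/12 years.
ZAR trades forward at +0.54963% vs spot over the period.
Per annum: 0.0054963 / (7/12) = 0.009422 = 0.94%.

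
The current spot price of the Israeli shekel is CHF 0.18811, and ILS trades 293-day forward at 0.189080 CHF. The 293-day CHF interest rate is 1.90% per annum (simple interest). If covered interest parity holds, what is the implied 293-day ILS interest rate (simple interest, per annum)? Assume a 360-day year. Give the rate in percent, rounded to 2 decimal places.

1.26%

T = 293/360 years.
By CIP, F/S equals the CHF-to-ILS growth ratio: 0.18908/0.18811 = 1.0051566.
The CHF side grows by 1 + 0.0190×293/360 = 1.0154639.
So the ILS growth factor = 1.0102544.
(1.0102544 − 1)/T = 0.012599, i.e. 1.26%.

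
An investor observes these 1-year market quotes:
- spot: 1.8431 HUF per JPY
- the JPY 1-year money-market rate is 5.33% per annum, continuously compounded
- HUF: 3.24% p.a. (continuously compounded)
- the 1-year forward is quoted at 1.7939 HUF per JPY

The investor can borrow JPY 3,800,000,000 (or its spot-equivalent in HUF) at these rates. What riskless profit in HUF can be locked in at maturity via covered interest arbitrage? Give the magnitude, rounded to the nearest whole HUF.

HUF 44,404,868

T = 1 year.
Route A — deposit JPY, sell forward: 3,800,000,000 × 1.054746021467 × 1.7939 = HUF 7,190,013,774.06.
Route B — convert at spot, deposit HUF: 3,800,000,000 × 1.8431 × 1.03293059492 = HUF 7,234,418,642.09.
The quoted forward undervalues JPY, so borrow JPY, convert to HUF at spot, deposit the HUF at 3.24%, and buy JPY forward at 1.7939 to cover the loan.
Arbitrage profit = |7,190,013,774.06 − 7,234,418,642.09| = HUF 44,404,868.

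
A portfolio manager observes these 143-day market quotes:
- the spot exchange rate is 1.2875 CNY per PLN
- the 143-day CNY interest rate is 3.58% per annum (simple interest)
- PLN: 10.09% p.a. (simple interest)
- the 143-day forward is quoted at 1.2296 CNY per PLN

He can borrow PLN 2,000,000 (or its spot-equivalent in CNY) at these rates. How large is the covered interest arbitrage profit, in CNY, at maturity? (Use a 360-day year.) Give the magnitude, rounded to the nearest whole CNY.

CNY 53,854

T = 143/360 years.
Route A — deposit PLN, sell forward: 2,000,000 × 1.040079722 × 1.2296 = CNY 2,557,764.05.
Route B — convert at spot, deposit CNY: 2,000,000 × 1.2875 × 1.014220556 = CNY 2,611,617.93.
The quoted forward undervalues PLN, so borrow PLN, convert to CNY at spot, deposit the CNY at 3.58%, and buy PLN forward at 1.2296 to cover the loan.
The gap between the two covered legs is CNY 53,854.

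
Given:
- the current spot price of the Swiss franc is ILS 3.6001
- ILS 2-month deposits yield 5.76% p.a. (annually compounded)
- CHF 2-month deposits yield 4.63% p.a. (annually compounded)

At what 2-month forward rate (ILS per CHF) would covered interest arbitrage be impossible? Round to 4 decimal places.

T = 2/12 years.
ILS accumulates by (1 + 0.0576)^(2/12) = 1.0093774.
Growth of 1 CHF over T: (1 + 0.0463)^(2/12) = 1.0075719.
CIP: F = S · (grow ILS)/(grow CHF) = 3.6001 × 1.0093774/1.0075719 = 3.606551 ILS per CHF.

3.6066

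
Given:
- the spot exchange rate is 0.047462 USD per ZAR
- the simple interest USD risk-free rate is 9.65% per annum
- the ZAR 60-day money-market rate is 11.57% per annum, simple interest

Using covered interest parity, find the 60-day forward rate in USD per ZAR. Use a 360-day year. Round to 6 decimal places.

0.047313

T = 60/360 years.
Growth of 1 USD over T: 1 + 0.0965×60/360 = 1.0160833.
ZAR accumulates by 1 + 0.1157×60/360 = 1.0192833.
CIP: F = S · (grow USD)/(grow ZAR) = 0.047462 × 1.0160833/1.0192833 = 0.04731299 USD per ZAR.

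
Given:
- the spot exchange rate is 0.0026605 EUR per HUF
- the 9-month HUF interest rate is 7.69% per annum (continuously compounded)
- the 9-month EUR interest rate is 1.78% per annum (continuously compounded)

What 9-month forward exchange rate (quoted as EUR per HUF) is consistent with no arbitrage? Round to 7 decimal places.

T = 9/12 years.
EUR accumulates by e^(0.0178×9/12) = 1.0134395.
Growth of 1 HUF over T: e^(0.0769×9/12) = 1.0593706.
So F = 0.0026605 × 1.0134395 / 1.0593706 = 0.002545149 (EUR/HUF).

0.0025451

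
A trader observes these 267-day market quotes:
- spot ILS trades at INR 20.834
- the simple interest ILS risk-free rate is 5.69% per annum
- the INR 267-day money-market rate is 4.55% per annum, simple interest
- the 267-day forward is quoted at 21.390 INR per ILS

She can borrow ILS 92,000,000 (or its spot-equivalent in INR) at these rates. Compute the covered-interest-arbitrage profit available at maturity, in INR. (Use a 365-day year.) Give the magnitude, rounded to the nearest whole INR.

T = 267/365 years.
Keep in ILS, deliver into the forward: 92,000,000·1.041622739726·21.390 = INR 2,049,788,557.05.
Swap to INR now, deposit: 92,000,000·20.834·1.033283561644 = INR 1,980,523,534.54.
The quoted forward overvalues ILS, so borrow INR, buy ILS at spot, deposit the ILS at 5.69%, and sell the proceeds forward at 21.390.
The gap between the two covered legs is INR 69,265,023.

INR 69,265,023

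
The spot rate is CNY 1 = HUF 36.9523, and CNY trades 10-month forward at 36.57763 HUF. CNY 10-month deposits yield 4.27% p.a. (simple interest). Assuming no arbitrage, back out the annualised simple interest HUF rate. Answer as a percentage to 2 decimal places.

T = 10/12 years.
F/S = 36.57763/36.9523 = 0.9898607 = (growth of HUF) / (growth of CNY).
CNY growth factor: 1 + 0.0427×10/12 = 1.0355833.
Hence g_HUF = 1.0250832.
r = (1.0250832 − 1)/(10/12) = 0.030100 → 3.01%.

3.01%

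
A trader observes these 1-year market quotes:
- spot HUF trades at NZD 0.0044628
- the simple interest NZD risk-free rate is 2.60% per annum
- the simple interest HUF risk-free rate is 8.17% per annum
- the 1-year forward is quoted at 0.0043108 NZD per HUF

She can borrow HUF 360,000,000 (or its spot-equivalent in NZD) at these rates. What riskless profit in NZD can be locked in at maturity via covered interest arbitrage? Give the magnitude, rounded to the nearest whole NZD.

T = 1 year.
Keep in HUF, deliver into the forward: 360,000,000·1.081700·0.0043108 = NZD 1,678,677.25.
Swap to NZD now, deposit: 360,000,000·0.0044628·1.026000 = NZD 1,648,379.81.
The quoted forward overvalues HUF, so borrow NZD, buy HUF at spot, deposit the HUF at 8.17%, and sell the proceeds forward at 0.0043108.
Profit = 1,678,677.25 − 1,648,379.81 = NZD 30,297.

NZD 30,297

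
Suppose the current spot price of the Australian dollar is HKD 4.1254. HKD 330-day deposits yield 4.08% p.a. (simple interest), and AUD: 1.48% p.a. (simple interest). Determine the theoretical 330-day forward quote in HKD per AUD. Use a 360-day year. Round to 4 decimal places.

4.2224

T = 330/360 years.
HKD accumulates by 1 + 0.0408×330/360 = 1.037400.
AUD accumulates by 1 + 0.0148×330/360 = 1.0135667.
Forward (HKD per AUD) = 4.1254 × 1.037400 / 1.0135667 = 4.222406.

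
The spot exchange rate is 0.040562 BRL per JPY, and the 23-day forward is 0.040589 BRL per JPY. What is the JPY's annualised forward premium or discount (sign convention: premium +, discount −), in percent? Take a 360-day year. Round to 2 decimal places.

+1.04%

T = 23/360 years.
Period premium: (0.040589 − 0.040562)/0.040562 = 0.0006656.
Annualise by dividing by T: 0.0006656 / (23/360) = 0.010418 → 1.04%.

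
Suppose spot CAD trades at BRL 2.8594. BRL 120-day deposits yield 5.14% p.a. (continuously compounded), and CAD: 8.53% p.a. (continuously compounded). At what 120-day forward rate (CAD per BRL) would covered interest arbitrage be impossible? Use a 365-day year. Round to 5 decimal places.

T = 120/365 years.
BRL accumulates by e^(0.0514×120/365) = 1.0170422.
CAD growth factor: e^(0.0853×120/365) = 1.0284408.
Forward (BRL per CAD) = 2.8594 × 1.0170422 / 1.0284408 = 2.827708.
Quoted the other way: 1/2.827708 = 0.35364 CAD per BRL.

0.35364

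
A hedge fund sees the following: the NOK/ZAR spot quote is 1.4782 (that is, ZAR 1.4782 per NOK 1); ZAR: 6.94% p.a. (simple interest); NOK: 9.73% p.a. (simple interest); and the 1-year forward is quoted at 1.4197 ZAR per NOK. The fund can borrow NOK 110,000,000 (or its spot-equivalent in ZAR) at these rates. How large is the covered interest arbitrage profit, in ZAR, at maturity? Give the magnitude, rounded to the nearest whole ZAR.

ZAR 2,524,530

T = 1 year.
Invest the NOK and cover forward: 110,000,000 × 1.097300 × 1.4197 = ZAR 171,362,049.10.
Convert at spot and invest in ZAR: 110,000,000 × 1.4782 × 1.069400 = ZAR 173,886,578.80.
The quoted forward undervalues NOK, so borrow NOK, convert to ZAR at spot, deposit the ZAR at 6.94%, and buy NOK forward at 1.4197 to cover the loan.
The gap between the two covered legs is ZAR 2,524,530.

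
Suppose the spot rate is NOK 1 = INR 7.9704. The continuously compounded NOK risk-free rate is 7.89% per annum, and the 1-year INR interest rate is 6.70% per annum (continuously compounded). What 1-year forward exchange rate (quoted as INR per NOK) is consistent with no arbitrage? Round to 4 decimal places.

7.8761

T = 1 year.
INR accumulates by e^(0.0670×1) = 1.0692955.
NOK growth factor: e^(0.0789×1) = 1.0820961.
CIP: F = S · (grow INR)/(grow NOK) = 7.9704 × 1.0692955/1.0820961 = 7.876115 INR per NOK.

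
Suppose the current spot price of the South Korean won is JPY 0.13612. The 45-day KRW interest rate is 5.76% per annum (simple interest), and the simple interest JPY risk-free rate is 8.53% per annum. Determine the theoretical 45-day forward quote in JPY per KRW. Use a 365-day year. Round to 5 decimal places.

T = 45/365 years.
JPY accumulates by 1 + 0.0853×45/365 = 1.0105164.
Growth of 1 KRW over T: 1 + 0.0576×45/365 = 1.0071014.
So F = 0.13612 × 1.0105164 / 1.0071014 = 0.1365816 (JPY/KRW).

0.13658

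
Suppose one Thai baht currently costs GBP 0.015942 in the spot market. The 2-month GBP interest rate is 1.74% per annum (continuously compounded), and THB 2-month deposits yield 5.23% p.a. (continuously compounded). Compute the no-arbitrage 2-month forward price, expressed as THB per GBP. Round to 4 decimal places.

63.0933

T = 2/12 years.
GBP growth factor: e^(0.0174×2/12) = 1.00290421.
THB growth factor: e^(0.0523×2/12) = 1.00875477.
So F = 0.015942 × 1.00290421 / 1.00875477 = 0.015849540 (GBP/THB).
Invert for THB per GBP: 1 / 0.015849540 = 63.0933.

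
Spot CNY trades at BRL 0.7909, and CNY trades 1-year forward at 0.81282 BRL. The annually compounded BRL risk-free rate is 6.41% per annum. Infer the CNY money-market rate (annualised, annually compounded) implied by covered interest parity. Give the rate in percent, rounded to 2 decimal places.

T = 1 year.
By CIP, F/S equals the BRL-to-CNY growth ratio: 0.81282/0.7909 = 1.0277153.
The BRL side grows by (1 + 0.0641)^1 = 1.064100.
Hence g_CNY = 1.0354035.
Annualise: 1.0354035^(1/1) − 1 = 0.035403 = 3.54%.

3.54%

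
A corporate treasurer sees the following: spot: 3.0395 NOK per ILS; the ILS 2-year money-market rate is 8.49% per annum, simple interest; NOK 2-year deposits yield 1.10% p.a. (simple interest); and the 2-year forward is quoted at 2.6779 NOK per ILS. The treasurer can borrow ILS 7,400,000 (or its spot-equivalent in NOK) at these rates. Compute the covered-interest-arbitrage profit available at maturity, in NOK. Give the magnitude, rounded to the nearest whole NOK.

T = 2 years.
Invest the ILS and cover forward: 7,400,000 × 1.169800 × 2.6779 = NOK 23,181,294.91.
Convert at spot and invest in NOK: 7,400,000 × 3.0395 × 1.022000 = NOK 22,987,130.60.
The quoted forward overvalues ILS, so borrow NOK, buy ILS at spot, deposit the ILS at 8.49%, and sell the proceeds forward at 2.6779.
The gap between the two covered legs is NOK 194,164.

NOK 194,164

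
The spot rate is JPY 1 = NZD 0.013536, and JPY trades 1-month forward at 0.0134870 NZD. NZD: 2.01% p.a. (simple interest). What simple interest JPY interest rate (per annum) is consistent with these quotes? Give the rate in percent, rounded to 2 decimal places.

6.38%

T = 1/12 years.
CIP gives F = S · g_NZD/g_JPY, so g_NZD/g_JPY = 0.013487/0.013536 = 0.9963800.
NZD growth factor: 1 + 0.0201×1/12 = 1.001675.
So the JPY growth factor = 1.0053142.
(1.0053142 − 1)/T = 0.063770, i.e. 6.38%.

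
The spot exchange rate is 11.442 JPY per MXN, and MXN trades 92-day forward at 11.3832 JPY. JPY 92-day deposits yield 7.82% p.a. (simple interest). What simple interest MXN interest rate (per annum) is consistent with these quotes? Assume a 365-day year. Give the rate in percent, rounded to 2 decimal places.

T = 92/365 years.
By CIP, F/S equals the JPY-to-MXN growth ratio: 11.3832/11.442 = 0.9948610.
The JPY side grows by 1 + 0.0782×92/365 = 1.0197107.
That pins the MXN growth at 1.0249781.
r = (1.0249781 − 1)/(92/365) = 0.099098 → 9.91%.

9.91%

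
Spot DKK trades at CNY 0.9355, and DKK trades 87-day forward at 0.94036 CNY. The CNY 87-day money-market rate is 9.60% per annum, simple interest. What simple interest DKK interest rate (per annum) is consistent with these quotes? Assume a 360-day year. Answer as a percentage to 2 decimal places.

T = 87/360 years.
F/S = 0.94036/0.9355 = 1.0051951 = (growth of CNY) / (growth of DKK).
CNY growth factor: 1 + 0.0960×87/360 = 1.023200.
So the DKK growth factor = 1.0179118.
(1.0179118 − 1)/T = 0.074118, i.e. 7.41%.

7.41%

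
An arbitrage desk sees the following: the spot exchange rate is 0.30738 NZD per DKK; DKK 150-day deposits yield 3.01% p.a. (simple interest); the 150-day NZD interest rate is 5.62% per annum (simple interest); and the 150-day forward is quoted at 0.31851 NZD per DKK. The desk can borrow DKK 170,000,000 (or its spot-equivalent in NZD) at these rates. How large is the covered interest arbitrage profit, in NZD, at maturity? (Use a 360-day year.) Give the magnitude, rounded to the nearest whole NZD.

T = 150/360 years.
Route A — deposit DKK, sell forward: 170,000,000 × 1.0125416667 × 0.31851 = NZD 54,825,789.86.
Route B — convert at spot, deposit NZD: 170,000,000 × 0.30738 × 1.0234166667 = NZD 53,478,228.55.
The quoted forward overvalues DKK, so borrow NZD, buy DKK at spot, deposit the DKK at 3.01%, and sell the proceeds forward at 0.31851.
Profit = 54,825,789.86 − 53,478,228.55 = NZD 1,347,561.

NZD 1,347,561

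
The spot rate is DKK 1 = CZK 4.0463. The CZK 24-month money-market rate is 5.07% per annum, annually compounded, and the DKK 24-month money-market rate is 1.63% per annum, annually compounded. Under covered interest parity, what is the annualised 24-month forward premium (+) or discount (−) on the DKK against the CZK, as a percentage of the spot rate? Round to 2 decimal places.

T = 2 years.
CIP forward (CZK per DKK) = 4.0463 × 1.1039705/1.0328657 = 4.3248564.
Annualised premium = (F − S)/S × (1/T) = (4.3248564 − 4.0463)/4.0463 ÷ 2 = 3.44%.

+3.44%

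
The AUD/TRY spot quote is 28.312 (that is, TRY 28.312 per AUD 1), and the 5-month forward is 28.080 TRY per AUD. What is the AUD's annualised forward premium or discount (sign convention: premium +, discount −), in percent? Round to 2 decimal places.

-1.97%

T = 5/12 years.
Period premium: (28.080 − 28.312)/28.312 = -0.0081944.
Per annum: -0.0081944 / (5/12) = -0.019667 = -1.97%.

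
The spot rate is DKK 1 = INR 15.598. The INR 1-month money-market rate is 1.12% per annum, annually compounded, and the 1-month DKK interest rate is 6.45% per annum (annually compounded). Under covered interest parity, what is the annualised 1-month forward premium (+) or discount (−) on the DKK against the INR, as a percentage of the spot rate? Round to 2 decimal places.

T = 1/12 years.
F = S · g_INR/g_DKK = 15.598 × 1.0009286/1.0052224 = 15.531373.
(F − S)/S ÷ T = (15.531373 − 15.598)/15.598/(1/12) = -0.051258 → -5.13%.

-5.13%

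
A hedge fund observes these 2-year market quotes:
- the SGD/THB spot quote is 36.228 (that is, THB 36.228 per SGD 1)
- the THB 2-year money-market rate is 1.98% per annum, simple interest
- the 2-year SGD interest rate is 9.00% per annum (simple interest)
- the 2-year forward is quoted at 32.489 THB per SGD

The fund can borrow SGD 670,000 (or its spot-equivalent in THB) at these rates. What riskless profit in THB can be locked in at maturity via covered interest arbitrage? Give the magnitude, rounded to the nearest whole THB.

THB 451,842

T = 2 years.
Invest the SGD and cover forward: 670,000 × 1.180000 × 32.489 = THB 25,685,803.40.
Convert at spot and invest in THB: 670,000 × 36.228 × 1.039600 = THB 25,233,961.30.
The quoted forward overvalues SGD, so borrow THB, buy SGD at spot, deposit the SGD at 9.00%, and sell the proceeds forward at 32.489.
Profit = 25,685,803.40 − 25,233,961.30 = THB 451,842.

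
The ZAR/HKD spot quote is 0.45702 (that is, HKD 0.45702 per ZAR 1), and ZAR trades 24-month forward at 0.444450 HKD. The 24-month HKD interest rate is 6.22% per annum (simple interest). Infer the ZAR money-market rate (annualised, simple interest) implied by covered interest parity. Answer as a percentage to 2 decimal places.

T = 2 years.
CIP gives F = S · g_HKD/g_ZAR, so g_HKD/g_ZAR = 0.44445/0.45702 = 0.9724957.
HKD growth factor: 1 + 0.0622×2 = 1.124400.
So the ZAR growth factor = 1.1562005.
r = (1.1562005 − 1)/2 = 0.078100 → 7.81%.

7.81%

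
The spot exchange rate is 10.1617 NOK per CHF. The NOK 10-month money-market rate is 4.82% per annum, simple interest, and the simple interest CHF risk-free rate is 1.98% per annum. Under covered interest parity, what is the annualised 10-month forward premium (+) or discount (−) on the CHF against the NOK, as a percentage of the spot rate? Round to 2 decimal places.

+2.79%

T = 10/12 years.
No-arbitrage forward: 10.1617 × 1.0401667 / 1.016500 = 10.3982902 NOK/CHF.
Annualised premium = (F − S)/S × (1/T) = (10.3982902 − 10.1617)/10.1617 ÷ (10/12) = 2.79%.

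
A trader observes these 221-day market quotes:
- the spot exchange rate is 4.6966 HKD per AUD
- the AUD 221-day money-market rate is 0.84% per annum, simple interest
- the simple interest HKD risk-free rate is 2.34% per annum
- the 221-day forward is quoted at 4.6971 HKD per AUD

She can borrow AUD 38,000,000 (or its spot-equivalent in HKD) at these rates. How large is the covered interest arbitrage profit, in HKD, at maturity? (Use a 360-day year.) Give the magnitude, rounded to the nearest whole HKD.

HKD 1,624,321

T = 221/360 years.
Invest the AUD and cover forward: 38,000,000 × 1.00515666667 × 4.6971 = HKD 179,410,212.40.
Convert at spot and invest in HKD: 38,000,000 × 4.6966 × 1.014365 = HKD 181,034,533.04.
The quoted forward undervalues AUD, so borrow AUD, convert to HKD at spot, deposit the HKD at 2.34%, and buy AUD forward at 4.6971 to cover the loan.
Profit = 181,034,533.04 − 179,410,212.40 = HKD 1,624,321.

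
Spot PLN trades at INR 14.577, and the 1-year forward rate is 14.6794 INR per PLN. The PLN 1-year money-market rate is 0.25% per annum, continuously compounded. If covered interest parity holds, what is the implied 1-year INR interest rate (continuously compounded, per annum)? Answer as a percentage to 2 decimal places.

T = 1 year.
CIP gives F = S · g_INR/g_PLN, so g_INR/g_PLN = 14.6794/14.577 = 1.0070248.
The PLN side grows by e^(0.0025×1) = 1.0025031.
Hence g_INR = 1.0095455.
r = ln(1.0095455)/1 = 0.009500 → 0.95%.

0.95%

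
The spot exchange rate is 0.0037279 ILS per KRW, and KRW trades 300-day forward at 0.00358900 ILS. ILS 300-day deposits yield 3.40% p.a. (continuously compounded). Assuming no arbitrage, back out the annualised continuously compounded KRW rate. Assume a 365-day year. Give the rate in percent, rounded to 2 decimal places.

T = 300/365 years.
F/S = 0.003589/0.0037279 = 0.9627404 = (growth of ILS) / (growth of KRW).
The ILS side grows by e^(0.0340×300/365) = 1.0283393.
Hence g_KRW = 1.0681377.
r = ln(1.0681377)/(300/365) = 0.080199 → 8.02%.

8.02%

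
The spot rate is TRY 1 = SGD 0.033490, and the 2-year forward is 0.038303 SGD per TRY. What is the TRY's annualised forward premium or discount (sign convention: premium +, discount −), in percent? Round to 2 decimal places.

+7.19%

T = 2 years.
(F − S)/S = (0.038303 − 0.03349)/0.03349 = 0.1437145.
×(1/T) gives 7.19% p.a.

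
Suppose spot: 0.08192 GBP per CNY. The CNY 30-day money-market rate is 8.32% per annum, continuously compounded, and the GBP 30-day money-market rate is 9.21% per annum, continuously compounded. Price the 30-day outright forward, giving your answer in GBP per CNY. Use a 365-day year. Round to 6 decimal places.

T = 30/365 years.
GBP accumulates by e^(0.0921×30/365) = 1.0075986.
CNY growth factor: e^(0.0832×30/365) = 1.0068618.
Forward (GBP per CNY) = 0.08192 × 1.0075986 / 1.0068618 = 0.08197995.

0.081980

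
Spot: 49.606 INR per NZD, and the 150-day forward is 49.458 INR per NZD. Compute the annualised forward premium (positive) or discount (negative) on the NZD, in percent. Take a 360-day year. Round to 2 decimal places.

-0.72%

T = 150/360 years.
(F − S)/S = (49.458 − 49.606)/49.606 = -0.0029835.
Per annum: -0.0029835 / (150/360) = -0.007160 = -0.72%.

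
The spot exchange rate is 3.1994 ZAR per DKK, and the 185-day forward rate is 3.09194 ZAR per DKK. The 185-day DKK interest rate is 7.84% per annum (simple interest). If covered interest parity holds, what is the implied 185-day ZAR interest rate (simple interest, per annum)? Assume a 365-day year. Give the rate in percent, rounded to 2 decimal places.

0.95%

T = 185/365 years.
CIP gives F = S · g_ZAR/g_DKK, so g_ZAR/g_DKK = 3.09194/3.1994 = 0.9664125.
DKK growth factor: 1 + 0.0784×185/365 = 1.039737.
Hence g_ZAR = 1.0048148.
(1.0048148 − 1)/T = 0.009499, i.e. 0.95%.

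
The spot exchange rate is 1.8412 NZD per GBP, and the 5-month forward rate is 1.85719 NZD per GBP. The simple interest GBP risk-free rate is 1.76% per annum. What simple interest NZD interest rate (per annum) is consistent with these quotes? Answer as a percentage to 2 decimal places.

T = 5/12 years.
F/S = 1.85719/1.8412 = 1.0086846 = (growth of NZD) / (growth of GBP).
GBP growth factor: 1 + 0.0176×5/12 = 1.0073333.
Hence g_NZD = 1.0160816.
(1.0160816 − 1)/T = 0.038596, i.e. 3.86%.

3.86%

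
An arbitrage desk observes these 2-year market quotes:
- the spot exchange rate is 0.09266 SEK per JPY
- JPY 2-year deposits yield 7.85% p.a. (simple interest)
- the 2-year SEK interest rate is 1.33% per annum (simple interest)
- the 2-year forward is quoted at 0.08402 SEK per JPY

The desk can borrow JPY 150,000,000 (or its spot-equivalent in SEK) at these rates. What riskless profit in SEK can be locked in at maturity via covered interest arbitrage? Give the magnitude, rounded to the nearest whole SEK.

SEK 312,958

T = 2 years.
Keep in JPY, deliver into the forward: 150,000,000·1.157000·0.08402 = SEK 14,581,671.00.
Swap to SEK now, deposit: 150,000,000·0.09266·1.026600 = SEK 14,268,713.40.
The quoted forward overvalues JPY, so borrow SEK, buy JPY at spot, deposit the JPY at 7.85%, and sell the proceeds forward at 0.08402.
Profit = 14,581,671.00 − 14,268,713.40 = SEK 312,958.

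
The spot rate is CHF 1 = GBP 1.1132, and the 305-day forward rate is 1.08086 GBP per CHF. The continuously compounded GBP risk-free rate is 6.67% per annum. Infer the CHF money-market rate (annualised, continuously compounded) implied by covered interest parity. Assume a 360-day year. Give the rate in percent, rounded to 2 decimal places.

10.15%

T = 305/360 years.
CIP gives F = S · g_GBP/g_CHF, so g_GBP/g_CHF = 1.08086/1.1132 = 0.9709486.
The GBP side grows by e^(0.0667×305/360) = 1.0581369.
That pins the CHF growth at 1.089797.
r = ln(1.089797)/(305/360) = 0.101498 → 10.15%.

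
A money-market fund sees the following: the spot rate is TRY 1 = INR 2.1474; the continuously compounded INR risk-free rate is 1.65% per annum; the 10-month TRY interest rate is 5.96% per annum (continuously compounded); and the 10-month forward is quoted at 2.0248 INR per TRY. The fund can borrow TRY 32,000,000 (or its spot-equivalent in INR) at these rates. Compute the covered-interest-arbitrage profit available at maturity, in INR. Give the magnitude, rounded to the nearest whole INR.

INR 1,575,244

T = 10/12 years.
Keep in TRY, deliver into the forward: 32,000,000·1.0509207311·2.0248 = INR 68,092,937.48.
Swap to INR now, deposit: 32,000,000·2.1474·1.013844966 = INR 69,668,181.76.
The quoted forward undervalues TRY, so borrow TRY, convert to INR at spot, deposit the INR at 1.65%, and buy TRY forward at 2.0248 to cover the loan.
Arbitrage profit = |68,092,937.48 − 69,668,181.76| = INR 1,575,244.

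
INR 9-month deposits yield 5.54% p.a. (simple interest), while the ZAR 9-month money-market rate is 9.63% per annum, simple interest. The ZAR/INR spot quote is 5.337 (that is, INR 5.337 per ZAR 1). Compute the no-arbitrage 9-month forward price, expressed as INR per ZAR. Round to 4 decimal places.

5.1843

T = 9/12 years.
INR accumulates by 1 + 0.0554×9/12 = 1.041550.
ZAR accumulates by 1 + 0.0963×9/12 = 1.072225.
So F = 5.337 × 1.041550 / 1.072225 = 5.184315 (INR/ZAR).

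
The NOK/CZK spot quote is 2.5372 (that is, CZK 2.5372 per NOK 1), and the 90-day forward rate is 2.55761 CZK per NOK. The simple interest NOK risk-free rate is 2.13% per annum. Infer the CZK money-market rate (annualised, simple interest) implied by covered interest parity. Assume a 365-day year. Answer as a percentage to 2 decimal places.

T = 90/365 years.
F/S = 2.55761/2.5372 = 1.0080443 = (growth of CZK) / (growth of NOK).
The NOK side grows by 1 + 0.0213×90/365 = 1.0052521.
Hence g_CZK = 1.0133386.
r = (1.0133386 − 1)/(90/365) = 0.054095 → 5.41%.

5.41%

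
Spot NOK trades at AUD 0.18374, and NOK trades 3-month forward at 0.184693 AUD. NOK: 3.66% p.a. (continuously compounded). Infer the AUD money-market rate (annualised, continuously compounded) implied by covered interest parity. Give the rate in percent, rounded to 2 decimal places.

5.73%

T = 3/12 years.
F/S = 0.184693/0.18374 = 1.0051867 = (growth of AUD) / (growth of NOK).
The NOK side grows by e^(0.0366×3/12) = 1.009192.
So the AUD growth factor = 1.0144264.
r = ln(1.0144264)/(3/12) = 0.057293 → 5.73%.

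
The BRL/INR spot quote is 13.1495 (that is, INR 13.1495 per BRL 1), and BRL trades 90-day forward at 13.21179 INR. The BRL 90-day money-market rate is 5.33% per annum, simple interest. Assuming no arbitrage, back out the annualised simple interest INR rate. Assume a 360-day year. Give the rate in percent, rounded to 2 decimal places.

7.25%

T = 90/360 years.
CIP gives F = S · g_INR/g_BRL, so g_INR/g_BRL = 13.21179/13.1495 = 1.0047371.
The BRL side grows by 1 + 0.0533×90/360 = 1.013325.
Hence g_INR = 1.0181252.
r = (1.0181252 − 1)/(90/360) = 0.072501 → 7.25%.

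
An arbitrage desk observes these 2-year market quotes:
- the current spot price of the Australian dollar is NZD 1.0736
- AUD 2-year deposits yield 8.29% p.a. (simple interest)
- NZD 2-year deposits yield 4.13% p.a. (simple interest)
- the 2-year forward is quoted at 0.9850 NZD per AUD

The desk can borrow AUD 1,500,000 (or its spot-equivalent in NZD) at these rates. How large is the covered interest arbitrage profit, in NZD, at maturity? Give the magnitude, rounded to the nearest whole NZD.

T = 2 years.
Keep in AUD, deliver into the forward: 1,500,000·1.165800·0.9850 = NZD 1,722,469.50.
Swap to NZD now, deposit: 1,500,000·1.0736·1.082600 = NZD 1,743,419.04.
The quoted forward undervalues AUD, so borrow AUD, convert to NZD at spot, deposit the NZD at 4.13%, and buy AUD forward at 0.9850 to cover the loan.
Arbitrage profit = |1,722,469.50 − 1,743,419.04| = NZD 20,950.

NZD 20,950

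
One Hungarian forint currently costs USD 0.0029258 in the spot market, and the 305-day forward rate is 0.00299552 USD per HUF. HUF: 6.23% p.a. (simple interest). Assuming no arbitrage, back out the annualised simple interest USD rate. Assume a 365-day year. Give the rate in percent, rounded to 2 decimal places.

T = 305/365 years.
By CIP, F/S equals the USD-to-HUF growth ratio: 0.00299552/0.0029258 = 1.0238294.
The HUF side grows by 1 + 0.0623×305/365 = 1.0520589.
Hence g_USD = 1.0771288.
r = (1.0771288 − 1)/(305/365) = 0.092302 → 9.23%.

9.23%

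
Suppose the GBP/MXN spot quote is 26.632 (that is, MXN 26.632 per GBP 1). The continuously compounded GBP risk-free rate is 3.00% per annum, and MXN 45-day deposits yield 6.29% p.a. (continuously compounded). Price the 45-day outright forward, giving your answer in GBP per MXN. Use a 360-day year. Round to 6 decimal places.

0.037395

T = 45/360 years.
MXN growth factor: e^(0.0629×45/360) = 1.0078935.
GBP accumulates by e^(0.0300×45/360) = 1.003757.
Forward (MXN per GBP) = 26.632 × 1.0078935 / 1.003757 = 26.74175.
Quoted the other way: 1/26.74175 = 0.037395 GBP per MXN.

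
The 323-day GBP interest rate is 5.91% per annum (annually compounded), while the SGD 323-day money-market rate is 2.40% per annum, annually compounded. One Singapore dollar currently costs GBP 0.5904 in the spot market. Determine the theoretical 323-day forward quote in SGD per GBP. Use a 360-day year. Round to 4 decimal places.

T = 323/360 years.
GBP accumulates by (1 + 0.0591)^(323/360) = 1.0528682.
Growth of 1 SGD over T: (1 + 0.0240)^(323/360) = 1.021507.
CIP: F = S · (grow GBP)/(grow SGD) = 0.5904 × 1.0528682/1.021507 = 0.6085258 GBP per SGD.
Invert for SGD per GBP: 1 / 0.6085258 = 1.6433.

1.6433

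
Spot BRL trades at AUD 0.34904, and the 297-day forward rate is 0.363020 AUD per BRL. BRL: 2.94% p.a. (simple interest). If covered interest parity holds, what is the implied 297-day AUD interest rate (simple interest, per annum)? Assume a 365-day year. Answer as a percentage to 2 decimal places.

T = 297/365 years.
By CIP, F/S equals the AUD-to-BRL growth ratio: 0.36302/0.34904 = 1.0400527.
BRL growth factor: 1 + 0.0294×297/365 = 1.0239227.
That pins the AUD growth at 1.0649336.
r = (1.0649336 − 1)/(297/365) = 0.079801 → 7.98%.

7.98%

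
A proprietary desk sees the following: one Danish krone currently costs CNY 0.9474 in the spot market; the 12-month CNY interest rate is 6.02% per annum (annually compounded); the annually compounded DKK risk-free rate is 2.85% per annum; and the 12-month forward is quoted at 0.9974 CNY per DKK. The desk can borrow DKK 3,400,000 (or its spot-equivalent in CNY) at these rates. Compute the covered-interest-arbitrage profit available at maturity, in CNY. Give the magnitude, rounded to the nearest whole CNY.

CNY 72,734

T = 1 year.
Invest the DKK and cover forward: 3,400,000 × 1.028500 × 0.9974 = CNY 3,487,808.06.
Convert at spot and invest in CNY: 3,400,000 × 0.9474 × 1.060200 = CNY 3,415,073.83.
The quoted forward overvalues DKK, so borrow CNY, buy DKK at spot, deposit the DKK at 2.85%, and sell the proceeds forward at 0.9974.
Arbitrage profit = |3,487,808.06 − 3,415,073.83| = CNY 72,734.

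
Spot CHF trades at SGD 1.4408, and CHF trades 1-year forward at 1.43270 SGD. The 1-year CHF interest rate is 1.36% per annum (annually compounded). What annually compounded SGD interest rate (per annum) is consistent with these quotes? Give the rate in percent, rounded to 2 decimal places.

T = 1 year.
By CIP, F/S equals the SGD-to-CHF growth ratio: 1.4327/1.4408 = 0.9943781.
The CHF side grows by (1 + 0.0136)^1 = 1.013600.
Hence g_SGD = 1.0079016.
Annualise: 1.0079016^(1/1) − 1 = 0.007902 = 0.79%.

0.79%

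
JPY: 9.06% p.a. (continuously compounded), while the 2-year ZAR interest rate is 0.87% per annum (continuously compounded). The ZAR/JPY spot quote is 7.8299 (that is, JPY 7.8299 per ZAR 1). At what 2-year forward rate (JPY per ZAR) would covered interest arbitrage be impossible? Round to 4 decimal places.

9.2235

T = 2 years.
Growth of 1 JPY over T: e^(0.0906×2) = 1.1986549.
ZAR accumulates by e^(0.0087×2) = 1.0175523.
Forward (JPY per ZAR) = 7.8299 × 1.1986549 / 1.0175523 = 9.223455.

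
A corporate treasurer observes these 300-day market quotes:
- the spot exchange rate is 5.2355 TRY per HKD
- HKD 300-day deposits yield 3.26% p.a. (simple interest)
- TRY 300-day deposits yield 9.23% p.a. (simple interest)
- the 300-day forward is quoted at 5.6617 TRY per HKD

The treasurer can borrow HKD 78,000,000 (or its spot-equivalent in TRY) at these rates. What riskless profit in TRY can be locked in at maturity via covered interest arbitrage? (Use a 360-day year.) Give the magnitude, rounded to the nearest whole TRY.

TRY 13,830,360

T = 300/360 years.
Keep in HKD, deliver into the forward: 78,000,000·1.02716666667·5.6617 = TRY 453,609,742.30.
Swap to TRY now, deposit: 78,000,000·5.2355·1.07691666667 = TRY 439,779,382.25.
The quoted forward overvalues HKD, so borrow TRY, buy HKD at spot, deposit the HKD at 3.26%, and sell the proceeds forward at 5.6617.
Profit = 453,609,742.30 − 439,779,382.25 = TRY 13,830,360.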